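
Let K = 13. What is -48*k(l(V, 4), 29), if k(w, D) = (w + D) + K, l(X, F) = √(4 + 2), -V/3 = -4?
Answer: -2016 - 48*√6 ≈ -2133.6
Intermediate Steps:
V = 12 (V = -3*(-4) = 12)
l(X, F) = √6
k(w, D) = 13 + D + w (k(w, D) = (w + D) + 13 = (D + w) + 13 = 13 + D + w)
-48*k(l(V, 4), 29) = -48*(13 + 29 + √6) = -48*(42 + √6) = -2016 - 48*√6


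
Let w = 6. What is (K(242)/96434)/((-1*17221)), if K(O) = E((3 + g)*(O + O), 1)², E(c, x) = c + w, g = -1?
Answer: -474338/830344957 ≈ -0.00057125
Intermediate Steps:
E(c, x) = 6 + c (E(c, x) = c + 6 = 6 + c)
K(O) = (6 + 4*O)² (K(O) = (6 + (3 - 1)*(O + O))² = (6 + 2*(2*O))² = (6 + 4*O)²)
(K(242)/96434)/((-1*17221)) = ((4*(3 + 2*242)²)/96434)/((-1*17221)) = ((4*(3 + 484)²)*(1/96434))/(-17221) = ((4*487²)*(1/96434))*(-1/17221) = ((4*237169)*(1/96434))*(-1/17221) = (948676*(1/96434))*(-1/17221) = (474338/48217)*(-1/17221) = -474338/830344957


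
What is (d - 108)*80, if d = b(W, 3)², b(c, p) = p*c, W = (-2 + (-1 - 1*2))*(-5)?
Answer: 441360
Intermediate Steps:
W = 25 (W = (-2 + (-1 - 2))*(-5) = (-2 - 3)*(-5) = -5*(-5) = 25)
b(c, p) = c*p
d = 5625 (d = (25*3)² = 75² = 5625)
(d - 108)*80 = (5625 - 108)*80 = 5517*80 = 441360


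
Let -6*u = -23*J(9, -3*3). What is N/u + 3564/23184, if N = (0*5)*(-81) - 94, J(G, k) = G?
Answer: -4967/1932 ≈ -2.5709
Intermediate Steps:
u = 69/2 (u = -(-23)*9/6 = -⅙*(-207) = 69/2 ≈ 34.500)
N = -94 (N = 0*(-81) - 94 = 0 - 94 = -94)
N/u + 3564/23184 = -94/69/2 + 3564/23184 = -94*2/69 + 3564*(1/23184) = -188/69 + 99/644 = -4967/1932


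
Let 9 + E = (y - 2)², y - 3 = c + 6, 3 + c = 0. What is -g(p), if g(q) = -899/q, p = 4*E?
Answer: 899/28 ≈ 32.107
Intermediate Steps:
c = -3 (c = -3 + 0 = -3)
y = 6 (y = 3 + (-3 + 6) = 3 + 3 = 6)
E = 7 (E = -9 + (6 - 2)² = -9 + 4² = -9 + 16 = 7)
p = 28 (p = 4*7 = 28)
-g(p) = -(-899)/28 = -1*(-899/28) = 899/28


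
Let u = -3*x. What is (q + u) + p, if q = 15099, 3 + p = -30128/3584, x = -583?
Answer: 538771/32 ≈ 16837.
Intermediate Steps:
u = 1749 (u = -3*(-583) = 1749)
p = -365/32 (p = -3 - 30128/3584 = -3 - 30128*1/3584 = -3 - 269/32 = -365/32 ≈ -11.406)
(q + u) + p = (15099 + 1749) - 365/32 = 16848 - 365/32 = 538771/32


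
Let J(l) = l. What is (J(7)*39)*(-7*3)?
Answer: -5733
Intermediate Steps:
(J(7)*39)*(-7*3) = (7*39)*(-7*3) = 273*(-21) = -5733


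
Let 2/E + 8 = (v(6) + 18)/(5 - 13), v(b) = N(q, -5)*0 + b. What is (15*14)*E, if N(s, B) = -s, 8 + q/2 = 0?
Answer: -420/11 ≈ -38.182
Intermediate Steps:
q = -16 (q = -16 + 2*0 = -16 + 0 = -16)
v(b) = b (v(b) = -1*(-16)*0 + b = 16*0 + b = 0 + b = b)
E = -2/11 (E = 2/(-8 + (6 + 18)/(5 - 13)) = 2/(-8 + 24/(-8)) = 2/(-8 + 24*(-1/8)) = 2/(-8 - 3) = 2/(-11) = 2*(-1/11) = -2/11 ≈ -0.18182)
(15*14)*E = (15*14)*(-2/11) = 210*(-2/11) = -420/11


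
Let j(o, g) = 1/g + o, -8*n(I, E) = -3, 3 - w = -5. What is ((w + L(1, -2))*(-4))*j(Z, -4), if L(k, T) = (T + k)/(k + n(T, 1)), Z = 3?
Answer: -80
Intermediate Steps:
w = 8 (w = 3 - 1*(-5) = 3 + 5 = 8)
n(I, E) = 3/8 (n(I, E) = -⅛*(-3) = 3/8)
L(k, T) = (T + k)/(3/8 + k) (L(k, T) = (T + k)/(k + 3/8) = (T + k)/(3/8 + k))
j(o, g) = o + 1/g
((w + L(1, -2))*(-4))*j(Z, -4) = ((8 + 8*(-2 + 1)/(3 + 8*1))*(-4))*(3 + 1/(-4)) = ((8 + 8*(-1)/(3 + 8))*(-4))*(3 - ¼) = ((8 + 8*(-1)/11)*(-4))*(11/4) = ((8 + 8*(1/11)*(-1))*(-4))*(11/4) = ((8 - 8/11)*(-4))*(11/4) = ((80/11)*(-4))*(11/4) = -320/11*11/4 = -80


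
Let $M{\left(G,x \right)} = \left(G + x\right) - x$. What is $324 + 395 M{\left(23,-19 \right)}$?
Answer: $9409$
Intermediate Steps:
$M{\left(G,x \right)} = G$
$324 + 395 M{\left(23,-19 \right)} = 324 + 395 \cdot 23 = 324 + 9085 = 9409$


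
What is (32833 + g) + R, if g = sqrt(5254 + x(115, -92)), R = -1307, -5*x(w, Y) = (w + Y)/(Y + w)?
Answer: 31526 + sqrt(131345)/5 ≈ 31598.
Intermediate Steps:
x(w, Y) = -1/5 (x(w, Y) = -(w + Y)/(5*(Y + w)) = -(Y + w)/(5*(Y + w)) = -1/5*1 = -1/5)
g = sqrt(131345)/5 (g = sqrt(5254 - 1/5) = sqrt(26269/5) = sqrt(131345)/5 ≈ 72.483)
(32833 + g) + R = (32833 + sqrt(131345)/5) - 1307 = 31526 + sqrt(131345)/5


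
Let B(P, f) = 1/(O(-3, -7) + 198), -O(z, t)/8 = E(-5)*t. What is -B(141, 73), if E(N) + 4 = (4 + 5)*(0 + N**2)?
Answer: -1/12574 ≈ -7.9529e-5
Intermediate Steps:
E(N) = -4 + 9*N**2 (E(N) = -4 + (4 + 5)*(0 + N**2) = -4 + 9*N**2)
O(z, t) = -1768*t (O(z, t) = -8*(-4 + 9*(-5)**2)*t = -8*(-4 + 9*25)*t = -8*(-4 + 225)*t = -1768*t)
B(P, f) = 1/12574 (B(P, f) = 1/(-1768*(-7) + 198) = 1/(12376 + 198) = 1/12574)
-B(141, 73) = -1*1/12574 = -1/12574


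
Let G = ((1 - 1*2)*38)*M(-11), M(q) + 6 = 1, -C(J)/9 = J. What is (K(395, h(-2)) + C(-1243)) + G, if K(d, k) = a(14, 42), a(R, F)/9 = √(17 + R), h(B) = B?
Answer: 11377 + 9*√31 ≈ 11427.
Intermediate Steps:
a(R, F) = 9*√(17 + R)
C(J) = -9*J
K(d, k) = 9*√31 (K(d, k) = 9*√(17 + 14) = 9*√31)
M(q) = -5 (M(q) = -6 + 1 = -5)
G = 190 (G = ((1 - 1*2)*38)*(-5) = ((1 - 2)*38)*(-5) = -1*38*(-5) = -38*(-5) = 190)
(K(395, h(-2)) + C(-1243)) + G = (9*√31 - 9*(-1243)) + 190 = (9*√31 + 11187) + 190 = (11187 + 9*√31) + 190 = 11377 + 9*√31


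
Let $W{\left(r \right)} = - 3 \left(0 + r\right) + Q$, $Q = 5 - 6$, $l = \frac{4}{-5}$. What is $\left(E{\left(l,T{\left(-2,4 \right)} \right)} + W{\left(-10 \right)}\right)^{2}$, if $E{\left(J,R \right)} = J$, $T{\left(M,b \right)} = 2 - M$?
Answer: $\frac{19881}{25} \approx 795.24$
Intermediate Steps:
$l = - \frac{4}{5}$ ($l = 4 \left(- \frac{1}{5}\right) = - \frac{4}{5} \approx -0.8$)
$Q = -1$ ($Q = 5 - 6 = -1$)
$W{\left(r \right)} = -1 - 3 r$ ($W{\left(r \right)} = - 3 \left(0 + r\right) - 1 = - 3 r - 1 = -1 - 3 r$)
$\left(E{\left(l,T{\left(-2,4 \right)} \right)} + W{\left(-10 \right)}\right)^{2} = \left(- \frac{4}{5} - -29\right)^{2} = \left(- \frac{4}{5} + \left(-1 + 30\right)\right)^{2} = \left(- \frac{4}{5} + 29\right)^{2} = \left(\frac{141}{5}\right)^{2} = \frac{19881}{25}$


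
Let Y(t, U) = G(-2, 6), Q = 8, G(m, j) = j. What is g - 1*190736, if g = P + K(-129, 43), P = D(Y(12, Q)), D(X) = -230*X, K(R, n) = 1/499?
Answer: -95865883/499 ≈ -1.9212e+5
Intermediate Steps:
K(R, n) = 1/499
Y(t, U) = 6
P = -1380 (P = -230*6 = -1380)
g = -688619/499 (g = -1380 + 1/499 = -688619/499 ≈ -1380.0)
g - 1*190736 = -688619/499 - 1*190736 = -688619/499 - 190736 = -95865883/499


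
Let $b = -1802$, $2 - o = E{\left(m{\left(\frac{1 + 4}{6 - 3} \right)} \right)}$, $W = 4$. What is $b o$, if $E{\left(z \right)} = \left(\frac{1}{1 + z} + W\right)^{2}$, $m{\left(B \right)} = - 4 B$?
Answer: $\frac{386582}{17} \approx 22740.0$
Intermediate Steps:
$E{\left(z \right)} = \left(4 + \frac{1}{1 + z}\right)^{2}$ ($E{\left(z \right)} = \left(\frac{1}{1 + z} + 4\right)^{2} = \left(4 + \frac{1}{1 + z}\right)^{2}$)
$o = - \frac{3647}{289}$ ($o = 2 - \frac{\left(5 + 4 \left(- 4 \frac{1 + 4}{6 - 3}\right)\right)^{2}}{\left(1 - 4 \frac{1 + 4}{6 - 3}\right)^{2}} = 2 - \frac{\left(5 + 4 \left(- 4 \cdot \frac{5}{3}\right)\right)^{2}}{\left(1 - 4 \cdot \frac{5}{3}\right)^{2}} = 2 - \frac{\left(5 + 4 \left(- 4 \cdot 5 \cdot \frac{1}{3}\right)\right)^{2}}{\left(1 - 4 \cdot 5 \cdot \frac{1}{3}\right)^{2}} = 2 - \frac{\left(5 + 4 \left(\left(-4\right) \frac{5}{3}\right)\right)^{2}}{\left(1 - \frac{20}{3}\right)^{2}} = 2 - \frac{\left(5 + 4 \left(- \frac{20}{3}\right)\right)^{2}}{\left(1 - \frac{20}{3}\right)^{2}} = 2 - \frac{\left(5 - \frac{80}{3}\right)^{2}}{\frac{289}{9}} = 2 - \frac{9 \left(- \frac{65}{3}\right)^{2}}{289} = 2 - \frac{9}{289} \cdot \frac{4225}{9} = 2 - \frac{4225}{289} = - \frac{3647}{289} \approx -12.619$)
$b o = \left(-1802\right) \left(- \frac{3647}{289}\right) = \frac{386582}{17}$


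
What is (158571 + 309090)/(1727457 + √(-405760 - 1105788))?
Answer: 807864268077/2984109198397 - 935322*I*√377887/2984109198397 ≈ 0.27072 - 0.00019268*I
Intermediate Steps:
(158571 + 309090)/(1727457 + √(-405760 - 1105788)) = 467661/(1727457 + √(-1511548)) = 467661/(1727457 + 2*I*√377887)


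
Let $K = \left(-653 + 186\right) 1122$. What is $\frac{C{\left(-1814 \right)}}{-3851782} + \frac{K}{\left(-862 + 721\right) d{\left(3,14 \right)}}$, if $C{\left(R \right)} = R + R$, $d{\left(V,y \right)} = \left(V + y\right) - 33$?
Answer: $- \frac{168185453075}{724135016} \approx -232.26$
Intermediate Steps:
$d{\left(V,y \right)} = -33 + V + y$
$K = -523974$ ($K = \left(-467\right) 1122 = -523974$)
$C{\left(R \right)} = 2 R$
$\frac{C{\left(-1814 \right)}}{-3851782} + \frac{K}{\left(-862 + 721\right) d{\left(3,14 \right)}} = \frac{2 \left(-1814\right)}{-3851782} - \frac{523974}{\left(-862 + 721\right) \left(-33 + 3 + 14\right)} = \left(-3628\right) \left(- \frac{1}{3851782}\right) - \frac{523974}{\left(-141\right) \left(-16\right)} = \frac{1814}{1925891} - \frac{523974}{2256} = \frac{1814}{1925891} - \frac{87329}{376} = - \frac{168185453075}{724135016}$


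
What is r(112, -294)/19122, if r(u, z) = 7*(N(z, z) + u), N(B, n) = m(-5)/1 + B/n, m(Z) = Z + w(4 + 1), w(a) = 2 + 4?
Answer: 133/3187 ≈ 0.041732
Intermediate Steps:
w(a) = 6
m(Z) = 6 + Z (m(Z) = Z + 6 = 6 + Z)
N(B, n) = 1 + B/n (N(B, n) = (6 - 5)/1 + B/n = 1*1 + B/n = 1 + B/n)
r(u, z) = 14 + 7*u (r(u, z) = 7*((z + z)/z + u) = 7*((2*z)/z + u) = 7*(2 + u) = 14 + 7*u)
r(112, -294)/19122 = (14 + 7*112)/19122 = (14 + 784)*(1/19122) = 798*(1/19122) = 133/3187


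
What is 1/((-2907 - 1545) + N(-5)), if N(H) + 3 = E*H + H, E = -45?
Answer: -1/4235 ≈ -0.00023613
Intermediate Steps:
N(H) = -3 - 44*H (N(H) = -3 + (-45*H + H) = -3 - 44*H)
1/((-2907 - 1545) + N(-5)) = 1/((-2907 - 1545) + (-3 - 44*(-5))) = 1/(-4452 + (-3 + 220)) = 1/(-4452 + 217) = 1/(-4235) = -1/4235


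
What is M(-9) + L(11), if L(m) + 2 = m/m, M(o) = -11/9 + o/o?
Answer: -11/9 ≈ -1.2222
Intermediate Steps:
M(o) = -2/9 (M(o) = -11*⅑ + 1 = -11/9 + 1 = -2/9)
L(m) = -1 (L(m) = -2 + m/m = -2 + 1 = -1)
M(-9) + L(11) = -2/9 - 1 = -11/9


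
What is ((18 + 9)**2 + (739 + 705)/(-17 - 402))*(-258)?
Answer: -78433806/419 ≈ -1.8719e+5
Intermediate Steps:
((18 + 9)**2 + (739 + 705)/(-17 - 402))*(-258) = (27**2 + 1444/(-419))*(-258) = (729 + 1444*(-1/419))*(-258) = (729 - 1444/419)*(-258) = (304007/419)*(-258) = -78433806/419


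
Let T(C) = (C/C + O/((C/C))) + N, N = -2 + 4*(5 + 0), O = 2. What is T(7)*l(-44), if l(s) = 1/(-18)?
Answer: -7/6 ≈ -1.1667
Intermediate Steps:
l(s) = -1/18
N = 18 (N = -2 + 4*5 = -2 + 20 = 18)
T(C) = 21 (T(C) = (C/C + 2/((C/C))) + 18 = (1 + 2/1) + 18 = (1 + 2*1) + 18 = (1 + 2) + 18 = 3 + 18 = 21)
T(7)*l(-44) = 21*(-1/18) = -7/6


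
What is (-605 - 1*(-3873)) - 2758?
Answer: 510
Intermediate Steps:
(-605 - 1*(-3873)) - 2758 = (-605 + 3873) - 2758 = 3268 - 2758 = 510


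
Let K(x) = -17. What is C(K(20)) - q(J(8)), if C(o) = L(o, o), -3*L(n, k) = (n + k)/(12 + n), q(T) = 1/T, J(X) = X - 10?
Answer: -53/30 ≈ -1.7667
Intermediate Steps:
J(X) = -10 + X
L(n, k) = -(k + n)/(3*(12 + n)) (L(n, k) = -(n + k)/(3*(12 + n)) = -(k + n)/(3*(12 + n)))
C(o) = -2*o/(3*(12 + o)) (C(o) = (-o - o)/(3*(12 + o)) = (-2*o)/(3*(12 + o)) = -2*o/(3*(12 + o)))
C(K(20)) - q(J(8)) = -2*(-17)/(36 + 3*(-17)) - 1/(-10 + 8) = -2*(-17)/(36 - 51) - 1/(-2) = -2*(-17)/(-15) - 1*(-1/2) = -2*(-17)*(-1/15) + 1/2 = -34/15 + 1/2 = -53/30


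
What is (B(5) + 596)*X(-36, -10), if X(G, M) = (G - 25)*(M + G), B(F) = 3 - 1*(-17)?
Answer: 1728496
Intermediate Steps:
B(F) = 20 (B(F) = 3 + 17 = 20)
X(G, M) = (-25 + G)*(G + M)
(B(5) + 596)*X(-36, -10) = (20 + 596)*((-36)² - 25*(-36) - 25*(-10) - 36*(-10)) = 616*(1296 + 900 + 250 + 360) = 616*2806 = 1728496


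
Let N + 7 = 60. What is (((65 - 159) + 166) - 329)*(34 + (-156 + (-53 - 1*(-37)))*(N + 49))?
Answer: 4500070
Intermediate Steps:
N = 53 (N = -7 + 60 = 53)
(((65 - 159) + 166) - 329)*(34 + (-156 + (-53 - 1*(-37)))*(N + 49)) = (((65 - 159) + 166) - 329)*(34 + (-156 + (-53 - 1*(-37)))*(53 + 49)) = ((-94 + 166) - 329)*(34 + (-156 + (-53 + 37))*102) = (72 - 329)*(34 + (-156 - 16)*102) = -257*(34 - 172*102) = -257*(34 - 17544) = -257*(-17510) = 4500070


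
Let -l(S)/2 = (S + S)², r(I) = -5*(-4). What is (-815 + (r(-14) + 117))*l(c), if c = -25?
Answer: 3390000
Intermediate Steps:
r(I) = 20
l(S) = -8*S² (l(S) = -2*(S + S)² = -2*4*S² = -8*S²)
(-815 + (r(-14) + 117))*l(c) = (-815 + (20 + 117))*(-8*(-25)²) = (-815 + 137)*(-8*625) = -678*(-5000) = 3390000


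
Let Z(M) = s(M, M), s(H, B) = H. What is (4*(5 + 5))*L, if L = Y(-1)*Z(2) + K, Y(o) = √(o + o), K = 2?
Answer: 80 + 80*I*√2 ≈ 80.0 + 113.14*I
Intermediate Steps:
Z(M) = M
Y(o) = √2*√o (Y(o) = √(2*o) = √2*√o)
L = 2 + 2*I*√2 (L = (√2*√(-1))*2 + 2 = (√2*I)*2 + 2 = (I*√2)*2 + 2 = 2*I*√2 + 2 = 2 + 2*I*√2 ≈ 2.0 + 2.8284*I)
(4*(5 + 5))*L = (4*(5 + 5))*(2 + 2*I*√2) = (4*10)*(2 + 2*I*√2) = 40*(2 + 2*I*√2) = 80 + 80*I*√2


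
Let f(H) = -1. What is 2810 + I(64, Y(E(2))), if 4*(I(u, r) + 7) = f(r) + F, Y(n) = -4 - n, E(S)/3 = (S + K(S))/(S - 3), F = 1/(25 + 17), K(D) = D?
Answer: 470863/168 ≈ 2802.8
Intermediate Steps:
F = 1/42 ≈ 0.023810
E(S) = 6*S/(-3 + S) (E(S) = 3*((S + S)/(S - 3)) = 3*((2*S)/(-3 + S)) = 3*(2*S/(-3 + S)) = 6*S/(-3 + S))
I(u, r) = -1217/168 (I(u, r) = -7 + (-1 + 1/42)/4 = -7 + (1/4)*(-41/42) = -7 - 41/168 = -1217/168)
2810 + I(64, Y(E(2))) = 2810 - 1217/168 = 470863/168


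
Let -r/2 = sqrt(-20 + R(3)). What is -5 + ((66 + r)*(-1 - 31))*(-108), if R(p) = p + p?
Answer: 228091 - 6912*I*sqrt(14) ≈ 2.2809e+5 - 25862.0*I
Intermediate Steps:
R(p) = 2*p
r = -2*I*sqrt(14) (r = -2*sqrt(-20 + 2*3) = -2*sqrt(-20 + 6) = -2*I*sqrt(14) ≈ -7.4833*I)
-5 + ((66 + r)*(-1 - 31))*(-108) = -5 + ((66 - 2*I*sqrt(14))*(-1 - 31))*(-108) = -5 + ((66 - 2*I*sqrt(14))*(-32))*(-108) = -5 + (-2112 + 64*I*sqrt(14))*(-108) = -5 + (228096 - 6912*I*sqrt(14)) = 228091 - 6912*I*sqrt(14)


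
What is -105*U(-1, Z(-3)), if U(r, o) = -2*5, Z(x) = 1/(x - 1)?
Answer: 1050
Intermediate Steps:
Z(x) = 1/(-1 + x)
U(r, o) = -10
-105*U(-1, Z(-3)) = -105*(-10) = 1050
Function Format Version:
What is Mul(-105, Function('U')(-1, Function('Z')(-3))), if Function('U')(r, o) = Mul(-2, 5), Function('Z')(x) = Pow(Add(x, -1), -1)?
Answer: 1050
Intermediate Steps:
Function('Z')(x) = Pow(Add(-1, x), -1)
Function('U')(r, o) = -10
Mul(-105, Function('U')(-1, Function('Z')(-3))) = Mul(-105, -10) = 1050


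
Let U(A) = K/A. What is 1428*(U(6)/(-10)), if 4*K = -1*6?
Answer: 357/10 ≈ 35.700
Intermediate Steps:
K = -3/2 (K = (-1*6)/4 = (¼)*(-6) = -3/2 ≈ -1.5000)
U(A) = -3/(2*A)
1428*(U(6)/(-10)) = 1428*(-3/2/6/(-10)) = 1428*(-3/2*⅙*(-⅒)) = 1428*(-¼*(-⅒)) = 1428*(1/40) = 357/10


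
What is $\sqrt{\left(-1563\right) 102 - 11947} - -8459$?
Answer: $8459 + i \sqrt{171373} \approx 8459.0 + 413.97 i$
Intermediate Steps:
$\sqrt{\left(-1563\right) 102 - 11947} - -8459 = \sqrt{-159426 - 11947} + 8459 = \sqrt{-171373} + 8459 = i \sqrt{171373} + 8459 = 8459 + i \sqrt{171373}$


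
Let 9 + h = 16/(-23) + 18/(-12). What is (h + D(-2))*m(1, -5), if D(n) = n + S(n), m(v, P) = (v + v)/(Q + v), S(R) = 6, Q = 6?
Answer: -331/161 ≈ -2.0559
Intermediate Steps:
m(v, P) = 2*v/(6 + v) (m(v, P) = (v + v)/(6 + v) = (2*v)/(6 + v) = 2*v/(6 + v))
D(n) = 6 + n (D(n) = n + 6 = 6 + n)
h = -515/46 (h = -9 + (16/(-23) + 18/(-12)) = -9 + (16*(-1/23) + 18*(-1/12)) = -9 + (-16/23 - 3/2) = -9 - 101/46 = -515/46 ≈ -11.196)
(h + D(-2))*m(1, -5) = (-515/46 + (6 - 2))*(2*1/(6 + 1)) = (-515/46 + 4)*(2*1/7) = -331/(23*7) = -331/46*2/7 = -331/161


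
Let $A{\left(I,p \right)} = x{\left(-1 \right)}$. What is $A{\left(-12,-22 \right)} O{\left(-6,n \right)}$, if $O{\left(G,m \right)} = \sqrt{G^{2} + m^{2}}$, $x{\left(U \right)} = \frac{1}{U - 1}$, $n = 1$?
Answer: $- \frac{\sqrt{37}}{2} \approx -3.0414$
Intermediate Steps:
$x{\left(U \right)} = \frac{1}{-1 + U}$
$A{\left(I,p \right)} = - \frac{1}{2}$ ($A{\left(I,p \right)} = \frac{1}{-1 - 1} = \frac{1}{-2} = - \frac{1}{2}$)
$A{\left(-12,-22 \right)} O{\left(-6,n \right)} = - \frac{\sqrt{\left(-6\right)^{2} + 1^{2}}}{2} = - \frac{\sqrt{36 + 1}}{2} = - \frac{\sqrt{37}}{2}$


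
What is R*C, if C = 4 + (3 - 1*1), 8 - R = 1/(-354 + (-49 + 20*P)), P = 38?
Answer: 5710/119 ≈ 47.983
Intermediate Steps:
R = 2855/357 (R = 8 - 1/(-354 + (-49 + 20*38)) = 8 - 1/(-354 + (-49 + 760)) = 8 - 1/(-354 + 711) = 8 - 1/357 = 2855/357 ≈ 7.9972)
C = 6 (C = 4 + (3 - 1) = 4 + 2 = 6)
R*C = (2855/357)*6 = 5710/119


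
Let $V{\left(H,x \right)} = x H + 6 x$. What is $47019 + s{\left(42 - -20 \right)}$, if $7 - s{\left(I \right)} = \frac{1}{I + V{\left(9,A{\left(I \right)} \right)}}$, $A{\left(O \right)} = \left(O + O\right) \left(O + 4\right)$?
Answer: $\frac{5775827371}{122822} \approx 47026.0$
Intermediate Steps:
$A{\left(O \right)} = 2 O \left(4 + O\right)$
$V{\left(H,x \right)} = 6 x + H x$ ($V{\left(H,x \right)} = H x + 6 x = 6 x + H x$)
$s{\left(I \right)} = 7 - \frac{1}{I + 30 I \left(4 + I\right)}$ ($s{\left(I \right)} = 7 - \frac{1}{I + 2 I \left(4 + I\right) \left(6 + 9\right)} = 7 - \frac{1}{I + 2 I \left(4 + I\right) 15} = 7 - \frac{1}{I + 30 I \left(4 + I\right)}$)
$47019 + s{\left(42 - -20 \right)} = 47019 + \frac{-1 + 210 \left(42 - -20\right)^{2} + 847 \left(42 - -20\right)}{\left(42 - -20\right) \left(121 + 30 \left(42 - -20\right)\right)} = 47019 + \frac{-1 + 210 \left(42 + 20\right)^{2} + 847 \left(42 + 20\right)}{\left(42 + 20\right) \left(121 + 30 \left(42 + 20\right)\right)} = 47019 + \frac{-1 + 210 \cdot 62^{2} + 847 \cdot 62}{62 \left(121 + 30 \cdot 62\right)} = 47019 + \frac{-1 + 210 \cdot 3844 + 52514}{62 \left(121 + 1860\right)} = 47019 + \frac{-1 + 807240 + 52514}{62 \cdot 1981} = 47019 + \frac{1}{62} \cdot \frac{1}{1981} \cdot 859753 = 47019 + \frac{859753}{122822} = \frac{5775827371}{122822}$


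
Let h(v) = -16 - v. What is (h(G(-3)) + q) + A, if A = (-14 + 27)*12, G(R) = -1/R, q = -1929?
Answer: -5368/3 ≈ -1789.3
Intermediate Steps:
A = 156 (A = 13*12 = 156)
(h(G(-3)) + q) + A = ((-16 - (-1)/(-3)) - 1929) + 156 = ((-16 - (-1)*(-1)/3) - 1929) + 156 = ((-16 - 1*⅓) - 1929) + 156 = ((-16 - ⅓) - 1929) + 156 = (-49/3 - 1929) + 156 = -5836/3 + 156 = -5368/3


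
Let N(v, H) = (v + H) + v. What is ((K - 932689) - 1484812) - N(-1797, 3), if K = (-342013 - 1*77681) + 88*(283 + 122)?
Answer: -2797964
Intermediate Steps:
N(v, H) = H + 2*v (N(v, H) = (H + v) + v = H + 2*v)
K = -384054 (K = (-342013 - 77681) + 88*405 = -419694 + 35640 = -384054)
((K - 932689) - 1484812) - N(-1797, 3) = ((-384054 - 932689) - 1484812) - (3 + 2*(-1797)) = (-1316743 - 1484812) - (3 - 3594) = -2801555 - 1*(-3591) = -2801555 + 3591 = -2797964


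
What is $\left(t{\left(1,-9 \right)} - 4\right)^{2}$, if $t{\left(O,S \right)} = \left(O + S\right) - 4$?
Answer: $256$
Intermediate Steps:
$t{\left(O,S \right)} = -4 + O + S$
$\left(t{\left(1,-9 \right)} - 4\right)^{2} = \left(\left(-4 + 1 - 9\right) - 4\right)^{2} = \left(-12 - 4\right)^{2} = \left(-16\right)^{2} = 256$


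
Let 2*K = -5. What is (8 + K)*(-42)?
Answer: -231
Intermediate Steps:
K = -5/2 (K = (½)*(-5) = -5/2 ≈ -2.5000)
(8 + K)*(-42) = (8 - 5/2)*(-42) = (11/2)*(-42) = -231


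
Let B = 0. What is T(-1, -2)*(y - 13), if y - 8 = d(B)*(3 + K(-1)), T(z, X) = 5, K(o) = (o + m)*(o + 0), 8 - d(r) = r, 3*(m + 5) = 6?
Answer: 255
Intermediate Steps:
m = -3 (m = -5 + (1/3)*6 = -5 + 2 = -3)
d(r) = 8 - r
K(o) = o*(-3 + o) (K(o) = (o - 3)*(o + 0) = (-3 + o)*o = o*(-3 + o))
y = 64 (y = 8 + (8 - 1*0)*(3 - (-3 - 1)) = 8 + (8 + 0)*(3 - 1*(-4)) = 8 + 8*(3 + 4) = 8 + 8*7 = 8 + 56 = 64)
T(-1, -2)*(y - 13) = 5*(64 - 13) = 5*51 = 255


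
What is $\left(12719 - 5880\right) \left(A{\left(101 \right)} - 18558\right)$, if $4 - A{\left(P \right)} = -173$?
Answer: $-125707659$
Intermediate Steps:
$A{\left(P \right)} = 177$ ($A{\left(P \right)} = 4 - -173 = 4 + 173 = 177$)
$\left(12719 - 5880\right) \left(A{\left(101 \right)} - 18558\right) = \left(12719 - 5880\right) \left(177 - 18558\right) = \left(12719 - 5880\right) \left(-18381\right) = 6839 \left(-18381\right) = -125707659$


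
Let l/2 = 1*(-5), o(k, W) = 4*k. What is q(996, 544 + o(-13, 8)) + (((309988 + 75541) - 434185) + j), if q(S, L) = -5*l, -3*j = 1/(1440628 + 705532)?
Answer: -312948758881/6438480 ≈ -48606.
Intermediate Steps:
l = -10 (l = 2*(1*(-5)) = 2*(-5) = -10)
j = -1/6438480 (j = -1/(3*(1440628 + 705532)) = -1/3/2146160 = -1/3*1/2146160 = -1/6438480 ≈ -1.5532e-7)
q(S, L) = 50 (q(S, L) = -5*(-10) = 50)
q(996, 544 + o(-13, 8)) + (((309988 + 75541) - 434185) + j) = 50 + (((309988 + 75541) - 434185) - 1/6438480) = 50 + ((385529 - 434185) - 1/6438480) = 50 + (-48656 - 1/6438480) = 50 - 313270682881/6438480 = -312948758881/6438480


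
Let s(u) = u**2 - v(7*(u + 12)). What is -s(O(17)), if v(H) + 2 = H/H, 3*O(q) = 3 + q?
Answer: -409/9 ≈ -45.444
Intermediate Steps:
O(q) = 1 + q/3 (O(q) = (3 + q)/3 = 1 + q/3)
v(H) = -1 (v(H) = -2 + H/H = -2 + 1 = -1)
s(u) = 1 + u**2 (s(u) = u**2 - 1*(-1) = u**2 + 1 = 1 + u**2)
-s(O(17)) = -(1 + (1 + (1/3)*17)**2) = -(1 + (1 + 17/3)**2) = -(1 + (20/3)**2) = -(1 + 400/9) = -1*409/9 = -409/9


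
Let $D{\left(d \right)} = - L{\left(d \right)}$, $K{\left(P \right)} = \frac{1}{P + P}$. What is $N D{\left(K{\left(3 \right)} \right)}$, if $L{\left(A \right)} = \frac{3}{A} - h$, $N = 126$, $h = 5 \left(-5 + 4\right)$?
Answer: $-2898$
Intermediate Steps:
$h = -5$ ($h = 5 \left(-1\right) = -5$)
$K{\left(P \right)} = \frac{1}{2 P}$
$L{\left(A \right)} = 5 + \frac{3}{A}$ ($L{\left(A \right)} = \frac{3}{A} - -5 = \frac{3}{A} + 5 = 5 + \frac{3}{A}$)
$D{\left(d \right)} = -5 - \frac{3}{d}$ ($D{\left(d \right)} = - (5 + \frac{3}{d}) = -5 - \frac{3}{d}$)
$N D{\left(K{\left(3 \right)} \right)} = 126 \left(-5 - \frac{3}{\frac{1}{2} \cdot \frac{1}{3}}\right) = 126 \left(-5 - 3 \frac{1}{\frac{1}{6}}\right) = 126 \left(-5 - 18\right) = 126 \left(-23\right) = -2898$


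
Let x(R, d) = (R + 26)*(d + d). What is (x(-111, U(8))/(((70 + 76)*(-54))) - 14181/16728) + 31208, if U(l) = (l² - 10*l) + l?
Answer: 342973944811/10990296 ≈ 31207.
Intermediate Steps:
U(l) = l² - 9*l
x(R, d) = 2*d*(26 + R) (x(R, d) = (26 + R)*(2*d) = 2*d*(26 + R))
(x(-111, U(8))/(((70 + 76)*(-54))) - 14181/16728) + 31208 = ((2*(8*(-9 + 8))*(26 - 111))/(((70 + 76)*(-54))) - 14181/16728) + 31208 = ((2*(8*(-1))*(-85))/((146*(-54))) - 14181*1/16728) + 31208 = ((2*(-8)*(-85))/(-7884) - 4727/5576) + 31208 = (1360*(-1/7884) - 4727/5576) + 31208 = (-340/1971 - 4727/5576) + 31208 = -11212757/10990296 + 31208 = 342973944811/10990296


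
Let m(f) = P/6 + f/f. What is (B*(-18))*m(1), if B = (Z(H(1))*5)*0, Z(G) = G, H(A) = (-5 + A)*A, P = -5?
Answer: 0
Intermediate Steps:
m(f) = ⅙ (m(f) = -5/6 + f/f = -5*⅙ + 1 = -⅚ + 1 = ⅙)
H(A) = A*(-5 + A)
B = 0 (B = ((1*(-5 + 1))*5)*0 = ((1*(-4))*5)*0 = -4*5*0 = -20*0 = 0)
(B*(-18))*m(1) = (0*(-18))*(⅙) = 0*(⅙) = 0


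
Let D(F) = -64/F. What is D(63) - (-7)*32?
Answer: 14048/63 ≈ 222.98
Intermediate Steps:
D(63) - (-7)*32 = -64/63 - (-7)*32 = -64*1/63 - 1*(-224) = -64/63 + 224 = 14048/63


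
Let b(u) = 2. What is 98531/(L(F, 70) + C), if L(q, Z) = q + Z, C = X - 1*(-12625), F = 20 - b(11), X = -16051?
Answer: -98531/3338 ≈ -29.518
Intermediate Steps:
F = 18 (F = 20 - 1*2 = 20 - 2 = 18)
C = -3426 (C = -16051 - 1*(-12625) = -16051 + 12625 = -3426)
L(q, Z) = Z + q
98531/(L(F, 70) + C) = 98531/((70 + 18) - 3426) = 98531/(88 - 3426) = 98531/(-3338) = 98531*(-1/3338) = -98531/3338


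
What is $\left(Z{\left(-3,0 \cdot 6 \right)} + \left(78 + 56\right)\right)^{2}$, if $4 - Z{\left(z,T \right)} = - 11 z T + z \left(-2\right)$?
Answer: $17424$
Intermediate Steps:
$Z{\left(z,T \right)} = 4 + 2 z + 11 T z$ ($Z{\left(z,T \right)} = 4 - \left(- 11 z T + z \left(-2\right)\right) = 4 - \left(- 11 T z - 2 z\right) = 4 - \left(- 2 z - 11 T z\right) = 4 + \left(2 z + 11 T z\right) = 4 + 2 z + 11 T z$)
$\left(Z{\left(-3,0 \cdot 6 \right)} + \left(78 + 56\right)\right)^{2} = \left(\left(4 + 2 \left(-3\right) + 11 \cdot 0 \cdot 6 \left(-3\right)\right) + \left(78 + 56\right)\right)^{2} = \left(\left(4 - 6 + 11 \cdot 0 \left(-3\right)\right) + 134\right)^{2} = \left(\left(4 - 6 + 0\right) + 134\right)^{2} = \left(-2 + 134\right)^{2} = 132^{2} = 17424$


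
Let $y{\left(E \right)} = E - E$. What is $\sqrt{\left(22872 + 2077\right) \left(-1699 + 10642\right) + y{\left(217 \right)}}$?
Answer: $\sqrt{223118907} \approx 14937.0$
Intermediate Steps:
$y{\left(E \right)} = 0$
$\sqrt{\left(22872 + 2077\right) \left(-1699 + 10642\right) + y{\left(217 \right)}} = \sqrt{\left(22872 + 2077\right) \left(-1699 + 10642\right) + 0} = \sqrt{24949 \cdot 8943 + 0} = \sqrt{223118907 + 0} = \sqrt{223118907}$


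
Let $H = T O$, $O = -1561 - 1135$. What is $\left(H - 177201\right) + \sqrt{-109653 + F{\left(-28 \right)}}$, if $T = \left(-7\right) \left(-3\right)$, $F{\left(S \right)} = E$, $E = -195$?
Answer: $-233817 + 2 i \sqrt{27462} \approx -2.3382 \cdot 10^{5} + 331.43 i$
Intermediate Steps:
$F{\left(S \right)} = -195$
$O = -2696$
$T = 21$
$H = -56616$ ($H = 21 \left(-2696\right) = -56616$)
$\left(H - 177201\right) + \sqrt{-109653 + F{\left(-28 \right)}} = \left(-56616 - 177201\right) + \sqrt{-109653 - 195} = -233817 + \sqrt{-109848} = -233817 + 2 i \sqrt{27462}$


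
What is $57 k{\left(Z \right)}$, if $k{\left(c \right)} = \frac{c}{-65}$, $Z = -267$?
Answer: $\frac{15219}{65} \approx 234.14$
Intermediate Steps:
$k{\left(c \right)} = - \frac{c}{65}$ ($k{\left(c \right)} = c \left(- \frac{1}{65}\right) = - \frac{c}{65}$)
$57 k{\left(Z \right)} = 57 \left(\left(- \frac{1}{65}\right) \left(-267\right)\right) = 57 \cdot \frac{267}{65} = \frac{15219}{65}$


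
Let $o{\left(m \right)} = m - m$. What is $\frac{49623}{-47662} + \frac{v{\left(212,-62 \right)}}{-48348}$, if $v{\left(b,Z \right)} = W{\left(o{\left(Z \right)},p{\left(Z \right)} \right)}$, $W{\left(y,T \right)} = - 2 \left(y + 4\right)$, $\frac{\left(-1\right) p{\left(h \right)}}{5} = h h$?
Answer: $- \frac{599697877}{576090594} \approx -1.041$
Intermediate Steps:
$o{\left(m \right)} = 0$
$p{\left(h \right)} = - 5 h^{2}$ ($p{\left(h \right)} = - 5 h h = - 5 h^{2}$)
$W{\left(y,T \right)} = -8 - 2 y$ ($W{\left(y,T \right)} = - 2 \left(4 + y\right) = -8 - 2 y$)
$v{\left(b,Z \right)} = -8$ ($v{\left(b,Z \right)} = -8 - 0 = -8 + 0 = -8$)
$\frac{49623}{-47662} + \frac{v{\left(212,-62 \right)}}{-48348} = \frac{49623}{-47662} - \frac{8}{-48348} = 49623 \left(- \frac{1}{47662}\right) - - \frac{2}{12087} = - \frac{49623}{47662} + \frac{2}{12087} = - \frac{599697877}{576090594}$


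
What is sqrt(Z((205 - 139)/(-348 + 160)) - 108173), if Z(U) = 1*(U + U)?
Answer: 2*I*sqrt(59738927)/47 ≈ 328.9*I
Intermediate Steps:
Z(U) = 2*U (Z(U) = 1*(2*U) = 2*U)
sqrt(Z((205 - 139)/(-348 + 160)) - 108173) = sqrt(2*((205 - 139)/(-348 + 160)) - 108173) = sqrt(2*(66/(-188)) - 108173) = sqrt(2*(66*(-1/188)) - 108173) = sqrt(2*(-33/94) - 108173) = sqrt(-33/47 - 108173) = sqrt(-5084164/47) = 2*I*sqrt(59738927)/47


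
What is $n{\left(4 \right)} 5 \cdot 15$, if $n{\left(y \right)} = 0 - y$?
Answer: $-300$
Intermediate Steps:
$n{\left(y \right)} = - y$
$n{\left(4 \right)} 5 \cdot 15 = \left(-1\right) 4 \cdot 5 \cdot 15 = \left(-4\right) 5 \cdot 15 = \left(-20\right) 15 = -300$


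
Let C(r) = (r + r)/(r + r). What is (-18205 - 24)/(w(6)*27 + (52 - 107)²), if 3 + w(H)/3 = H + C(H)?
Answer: -18229/3349 ≈ -5.4431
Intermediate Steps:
C(r) = 1 (C(r) = (2*r)/((2*r)) = (2*r)*(1/(2*r)) = 1)
w(H) = -6 + 3*H (w(H) = -9 + 3*(H + 1) = -9 + 3*(1 + H) = -9 + (3 + 3*H) = -6 + 3*H)
(-18205 - 24)/(w(6)*27 + (52 - 107)²) = (-18205 - 24)/((-6 + 3*6)*27 + (52 - 107)²) = -18229/((-6 + 18)*27 + (-55)²) = -18229/(12*27 + 3025) = -18229/(324 + 3025) = -18229/3349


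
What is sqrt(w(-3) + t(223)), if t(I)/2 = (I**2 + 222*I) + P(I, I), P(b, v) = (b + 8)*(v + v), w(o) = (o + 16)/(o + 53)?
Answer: sqrt(40452226)/10 ≈ 636.02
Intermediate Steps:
w(o) = (16 + o)/(53 + o)
P(b, v) = 2*v*(8 + b) (P(b, v) = (8 + b)*(2*v) = 2*v*(8 + b))
t(I) = 2*I**2 + 444*I + 4*I*(8 + I) (t(I) = 2*((I**2 + 222*I) + 2*I*(8 + I)) = 2*(I**2 + 222*I + 2*I*(8 + I)) = 2*I**2 + 444*I + 4*I*(8 + I))
sqrt(w(-3) + t(223)) = sqrt((16 - 3)/(53 - 3) + 2*223*(238 + 3*223)) = sqrt(13/50 + 2*223*(238 + 669)) = sqrt((1/50)*13 + 2*223*907) = sqrt(13/50 + 404522) = sqrt(20226113/50) = sqrt(40452226)/10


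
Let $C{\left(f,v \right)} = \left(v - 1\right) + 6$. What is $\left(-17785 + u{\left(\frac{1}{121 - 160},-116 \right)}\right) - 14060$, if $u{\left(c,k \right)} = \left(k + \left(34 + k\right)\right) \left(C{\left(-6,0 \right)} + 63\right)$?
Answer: $-45309$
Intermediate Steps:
$C{\left(f,v \right)} = 5 + v$ ($C{\left(f,v \right)} = \left(-1 + v\right) + 6 = 5 + v$)
$u{\left(c,k \right)} = 2312 + 136 k$ ($u{\left(c,k \right)} = \left(k + \left(34 + k\right)\right) \left(\left(5 + 0\right) + 63\right) = \left(34 + 2 k\right) \left(5 + 63\right) = \left(34 + 2 k\right) 68 = 2312 + 136 k$)
$\left(-17785 + u{\left(\frac{1}{121 - 160},-116 \right)}\right) - 14060 = \left(-17785 + \left(2312 + 136 \left(-116\right)\right)\right) - 14060 = \left(-17785 + \left(2312 - 15776\right)\right) - 14060 = \left(-17785 - 13464\right) - 14060 = -31249 - 14060 = -45309$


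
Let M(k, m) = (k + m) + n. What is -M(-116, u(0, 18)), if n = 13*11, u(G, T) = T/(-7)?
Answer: -171/7 ≈ -24.429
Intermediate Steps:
u(G, T) = -T/7 (u(G, T) = T*(-⅐) = -T/7)
n = 143
M(k, m) = 143 + k + m (M(k, m) = (k + m) + 143 = 143 + k + m)
-M(-116, u(0, 18)) = -(143 - 116 - ⅐*18) = -(143 - 116 - 18/7) = -1*171/7 = -171/7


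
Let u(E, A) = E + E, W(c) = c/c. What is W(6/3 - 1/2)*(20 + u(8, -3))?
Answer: 36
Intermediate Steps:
W(c) = 1
u(E, A) = 2*E
W(6/3 - 1/2)*(20 + u(8, -3)) = 1*(20 + 2*8) = 1*(20 + 16) = 1*36 = 36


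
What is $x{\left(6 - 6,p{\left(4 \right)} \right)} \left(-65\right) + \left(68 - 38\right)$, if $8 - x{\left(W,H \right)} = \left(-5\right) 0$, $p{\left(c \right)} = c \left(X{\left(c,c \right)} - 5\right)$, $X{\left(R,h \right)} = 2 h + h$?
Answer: $-490$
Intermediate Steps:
$X{\left(R,h \right)} = 3 h$
$p{\left(c \right)} = c \left(-5 + 3 c\right)$ ($p{\left(c \right)} = c \left(3 c - 5\right) = c \left(-5 + 3 c\right)$)
$x{\left(W,H \right)} = 8$ ($x{\left(W,H \right)} = 8 - \left(-5\right) 0 = 8 - 0 = 8 + 0 = 8$)
$x{\left(6 - 6,p{\left(4 \right)} \right)} \left(-65\right) + \left(68 - 38\right) = 8 \left(-65\right) + \left(68 - 38\right) = -520 + \left(68 - 38\right) = -520 + 30 = -490$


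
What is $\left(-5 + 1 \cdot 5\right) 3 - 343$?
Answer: $-343$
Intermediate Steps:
$\left(-5 + 1 \cdot 5\right) 3 - 343 = \left(-5 + 5\right) 3 - 343 = 0 \cdot 3 - 343 = 0 - 343 = -343$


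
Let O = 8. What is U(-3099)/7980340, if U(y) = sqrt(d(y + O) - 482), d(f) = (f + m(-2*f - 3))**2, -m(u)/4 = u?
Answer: sqrt(773228767)/7980340 ≈ 0.0034844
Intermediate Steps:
m(u) = -4*u
d(f) = (12 + 9*f)**2 (d(f) = (f - 4*(-2*f - 3))**2 = (f - 4*(-3 - 2*f))**2 = (f + (12 + 8*f))**2 = (12 + 9*f)**2)
U(y) = sqrt(-482 + 9*(28 + 3*y)**2) (U(y) = sqrt(9*(4 + 3*(y + 8))**2 - 482) = sqrt(9*(4 + 3*(8 + y))**2 - 482) = sqrt(9*(4 + (24 + 3*y))**2 - 482) = sqrt(9*(28 + 3*y)**2 - 482) = sqrt(-482 + 9*(28 + 3*y)**2))
U(-3099)/7980340 = sqrt(-482 + 9*(28 + 3*(-3099))**2)/7980340 = sqrt(-482 + 9*(28 - 9297)**2)*(1/7980340) = sqrt(-482 + 9*(-9269)**2)*(1/7980340) = sqrt(-482 + 9*85914361)*(1/7980340) = sqrt(-482 + 773229249)*(1/7980340) = sqrt(773228767)*(1/7980340) = sqrt(773228767)/7980340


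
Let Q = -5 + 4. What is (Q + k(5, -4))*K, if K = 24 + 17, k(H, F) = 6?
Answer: 205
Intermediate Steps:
Q = -1
K = 41
(Q + k(5, -4))*K = (-1 + 6)*41 = 5*41 = 205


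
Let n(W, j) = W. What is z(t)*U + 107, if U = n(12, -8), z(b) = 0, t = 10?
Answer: 107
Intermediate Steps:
U = 12
z(t)*U + 107 = 0*12 + 107 = 0 + 107 = 107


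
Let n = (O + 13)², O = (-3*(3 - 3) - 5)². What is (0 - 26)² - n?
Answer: -768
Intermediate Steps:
O = 25 (O = (-3*0 - 5)² = (0 - 5)² = (-5)² = 25)
n = 1444 (n = (25 + 13)² = 38² = 1444)
(0 - 26)² - n = (0 - 26)² - 1*1444 = (-26)² - 1444 = 676 - 1444 = -768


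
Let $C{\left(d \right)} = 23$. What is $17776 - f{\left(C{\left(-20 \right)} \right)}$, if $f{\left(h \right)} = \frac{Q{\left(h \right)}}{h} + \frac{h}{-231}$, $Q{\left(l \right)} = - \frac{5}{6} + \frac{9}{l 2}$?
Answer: $\frac{724074993}{40733} \approx 17776.0$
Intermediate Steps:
$Q{\left(l \right)} = - \frac{5}{6} + \frac{9}{2 l}$ ($Q{\left(l \right)} = \left(-5\right) \frac{1}{6} + \frac{9}{2 l} = - \frac{5}{6} + 9 \frac{1}{2 l} = - \frac{5}{6} + \frac{9}{2 l}$)
$f{\left(h \right)} = - \frac{h}{231} + \frac{27 - 5 h}{6 h^{2}}$ ($f{\left(h \right)} = \frac{\frac{1}{6} \frac{1}{h} \left(27 - 5 h\right)}{h} + \frac{h}{-231} = \frac{27 - 5 h}{6 h^{2}} + h \left(- \frac{1}{231}\right) = \frac{27 - 5 h}{6 h^{2}} - \frac{h}{231} = - \frac{h}{231} + \frac{27 - 5 h}{6 h^{2}}$)
$17776 - f{\left(C{\left(-20 \right)} \right)} = 17776 - \frac{2079 - 8855 - 2 \cdot 23^{3}}{462 \cdot 529} = 17776 - \frac{1}{462} \cdot \frac{1}{529} \left(2079 - 8855 - 24334\right) = 17776 - \frac{1}{462} \cdot \frac{1}{529} \left(-31110\right) = 17776 - - \frac{5185}{40733} = 17776 + \frac{5185}{40733} = \frac{724074993}{40733}$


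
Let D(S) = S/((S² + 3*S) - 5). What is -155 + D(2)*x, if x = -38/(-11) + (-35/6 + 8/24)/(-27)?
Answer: -228002/1485 ≈ -153.54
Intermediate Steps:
D(S) = S/(-5 + S² + 3*S)
x = 2173/594 (x = -38*(-1/11) + (-35*⅙ + 8*(1/24))*(-1/27) = 38/11 + (-35/6 + ⅓)*(-1/27) = 38/11 - 11/2*(-1/27) = 38/11 + 11/54 = 2173/594 ≈ 3.6582)
-155 + D(2)*x = -155 + (2/(-5 + 2² + 3*2))*(2173/594) = -155 + (2/(-5 + 4 + 6))*(2173/594) = -155 + (2/5)*(2173/594) = -155 + (2*(⅕))*(2173/594) = -155 + (⅖)*(2173/594) = -155 + 2173/1485 = -228002/1485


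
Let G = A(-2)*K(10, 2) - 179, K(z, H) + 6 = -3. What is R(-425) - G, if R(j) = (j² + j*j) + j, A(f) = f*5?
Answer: 360914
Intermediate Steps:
K(z, H) = -9 (K(z, H) = -6 - 3 = -9)
A(f) = 5*f
R(j) = j + 2*j² (R(j) = (j² + j²) + j = 2*j² + j = j + 2*j²)
G = -89 (G = (5*(-2))*(-9) - 179 = -10*(-9) - 179 = 90 - 179 = -89)
R(-425) - G = -425*(1 + 2*(-425)) - 1*(-89) = -425*(1 - 850) + 89 = -425*(-849) + 89 = 360825 + 89 = 360914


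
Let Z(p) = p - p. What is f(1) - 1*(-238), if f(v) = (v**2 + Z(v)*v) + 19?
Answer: 258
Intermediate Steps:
Z(p) = 0
f(v) = 19 + v**2 (f(v) = (v**2 + 0*v) + 19 = (v**2 + 0) + 19 = v**2 + 19 = 19 + v**2)
f(1) - 1*(-238) = (19 + 1**2) - 1*(-238) = (19 + 1) + 238 = 20 + 238 = 258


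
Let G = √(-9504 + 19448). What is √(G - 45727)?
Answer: √(-45727 + 2*√2486) ≈ 213.61*I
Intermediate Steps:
G = 2*√2486 (G = √9944 = 2*√2486 ≈ 99.720)
√(G - 45727) = √(2*√2486 - 45727) = √(-45727 + 2*√2486)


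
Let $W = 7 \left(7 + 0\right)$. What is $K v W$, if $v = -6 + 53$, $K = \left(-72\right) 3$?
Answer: $-497448$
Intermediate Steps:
$K = -216$
$W = 49$ ($W = 7 \cdot 7 = 49$)
$v = 47$
$K v W = \left(-216\right) 47 \cdot 49 = \left(-10152\right) 49 = -497448$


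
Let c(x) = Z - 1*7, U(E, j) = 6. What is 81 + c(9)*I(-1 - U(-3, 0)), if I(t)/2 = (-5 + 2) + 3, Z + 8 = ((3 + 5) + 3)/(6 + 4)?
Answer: 81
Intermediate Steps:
Z = -69/10 (Z = -8 + ((3 + 5) + 3)/(6 + 4) = -8 + (8 + 3)/10 = -8 + 11*(1/10) = -8 + 11/10 = -69/10 ≈ -6.9000)
I(t) = 0 (I(t) = 2*((-5 + 2) + 3) = 2*(-3 + 3) = 2*0 = 0)
c(x) = -139/10 (c(x) = -69/10 - 1*7 = -69/10 - 7 = -139/10)
81 + c(9)*I(-1 - U(-3, 0)) = 81 - 139/10*0 = 81 + 0 = 81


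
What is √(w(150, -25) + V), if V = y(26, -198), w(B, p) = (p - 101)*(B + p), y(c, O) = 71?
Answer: I*√15679 ≈ 125.22*I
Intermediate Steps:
w(B, p) = (-101 + p)*(B + p)
V = 71
√(w(150, -25) + V) = √(((-25)² - 101*150 - 101*(-25) + 150*(-25)) + 71) = √((625 - 15150 + 2525 - 3750) + 71) = √(-15750 + 71) = √(-15679) = I*√15679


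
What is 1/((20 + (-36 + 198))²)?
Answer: 1/33124 ≈ 3.0190e-5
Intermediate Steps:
1/((20 + (-36 + 198))²) = 1/((20 + 162)²) = 1/(182²) = 1/33124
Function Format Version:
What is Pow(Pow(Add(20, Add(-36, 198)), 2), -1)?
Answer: Rational(1, 33124) ≈ 3.0190e-5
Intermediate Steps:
Pow(Pow(Add(20, Add(-36, 198)), 2), -1) = Pow(Pow(Add(20, 162), 2), -1) = Pow(Pow(182, 2), -1) = Pow(33124, -1) = Rational(1, 33124)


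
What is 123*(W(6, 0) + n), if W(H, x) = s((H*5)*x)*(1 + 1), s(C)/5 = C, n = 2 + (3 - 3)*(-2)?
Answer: 246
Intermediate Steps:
n = 2 (n = 2 + 0*(-2) = 2 + 0 = 2)
s(C) = 5*C
W(H, x) = 50*H*x (W(H, x) = (5*((H*5)*x))*(1 + 1) = (5*((5*H)*x))*2 = (5*(5*H*x))*2 = (25*H*x)*2 = 50*H*x)
123*(W(6, 0) + n) = 123*(50*6*0 + 2) = 123*(0 + 2) = 123*2 = 246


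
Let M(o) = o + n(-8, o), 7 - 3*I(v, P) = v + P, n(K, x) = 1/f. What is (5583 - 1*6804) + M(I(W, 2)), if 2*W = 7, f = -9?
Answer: -21971/18 ≈ -1220.6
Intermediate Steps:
W = 7/2 (W = (½)*7 = 7/2 ≈ 3.5000)
n(K, x) = -⅑ (n(K, x) = 1/(-9) = -⅑)
I(v, P) = 7/3 - P/3 - v/3 (I(v, P) = 7/3 - (v + P)/3 = 7/3 - (P + v)/3 = 7/3 + (-P/3 - v/3) = 7/3 - P/3 - v/3)
M(o) = -⅑ + o (M(o) = o - ⅑ = -⅑ + o)
(5583 - 1*6804) + M(I(W, 2)) = (5583 - 1*6804) + (-⅑ + (7/3 - ⅓*2 - ⅓*7/2)) = (5583 - 6804) + (-⅑ + (7/3 - ⅔ - 7/6)) = -1221 + (-⅑ + ½) = -1221 + 7/18 = -21971/18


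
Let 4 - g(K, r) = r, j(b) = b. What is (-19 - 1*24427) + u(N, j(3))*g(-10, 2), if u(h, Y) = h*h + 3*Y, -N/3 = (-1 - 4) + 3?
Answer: -24356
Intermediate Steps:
g(K, r) = 4 - r
N = 6 (N = -3*((-1 - 4) + 3) = -3*(-5 + 3) = -3*(-2) = 6)
u(h, Y) = h² + 3*Y
(-19 - 1*24427) + u(N, j(3))*g(-10, 2) = (-19 - 1*24427) + (6² + 3*3)*(4 - 1*2) = (-19 - 24427) + (36 + 9)*(4 - 2) = -24446 + 45*2 = -24446 + 90 = -24356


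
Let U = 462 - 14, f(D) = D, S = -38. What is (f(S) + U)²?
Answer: 168100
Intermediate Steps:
U = 448
(f(S) + U)² = (-38 + 448)² = 410² = 168100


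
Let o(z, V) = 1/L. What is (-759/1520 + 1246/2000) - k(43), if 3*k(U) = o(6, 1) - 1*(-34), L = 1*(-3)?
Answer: -3795709/342000 ≈ -11.099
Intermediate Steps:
L = -3
o(z, V) = -⅓ (o(z, V) = 1/(-3) = -⅓)
k(U) = 101/9 (k(U) = (-⅓ - 1*(-34))/3 = (-⅓ + 34)/3 = (⅓)*(101/3) = 101/9)
(-759/1520 + 1246/2000) - k(43) = (-759/1520 + 1246/2000) - 1*101/9 = (-759*1/1520 + 1246*(1/2000)) - 101/9 = (-759/1520 + 623/1000) - 101/9 = 4699/38000 - 101/9 = -3795709/342000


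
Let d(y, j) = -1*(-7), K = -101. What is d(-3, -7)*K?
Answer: -707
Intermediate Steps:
d(y, j) = 7
d(-3, -7)*K = 7*(-101) = -707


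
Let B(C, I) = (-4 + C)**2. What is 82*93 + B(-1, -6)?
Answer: 7651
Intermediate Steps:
82*93 + B(-1, -6) = 82*93 + (-4 - 1)**2 = 7626 + (-5)**2 = 7626 + 25 = 7651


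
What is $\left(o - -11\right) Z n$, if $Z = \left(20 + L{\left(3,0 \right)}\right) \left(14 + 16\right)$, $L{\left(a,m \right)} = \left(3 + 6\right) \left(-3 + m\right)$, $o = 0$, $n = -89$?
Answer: $205590$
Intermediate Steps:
$L{\left(a,m \right)} = -27 + 9 m$ ($L{\left(a,m \right)} = 9 \left(-3 + m\right) = -27 + 9 m$)
$Z = -210$ ($Z = \left(20 + \left(-27 + 9 \cdot 0\right)\right) \left(14 + 16\right) = \left(20 + \left(-27 + 0\right)\right) 30 = \left(20 - 27\right) 30 = \left(-7\right) 30 = -210$)
$\left(o - -11\right) Z n = \left(0 - -11\right) \left(-210\right) \left(-89\right) = \left(0 + 11\right) \left(-210\right) \left(-89\right) = 11 \left(-210\right) \left(-89\right) = \left(-2310\right) \left(-89\right) = 205590$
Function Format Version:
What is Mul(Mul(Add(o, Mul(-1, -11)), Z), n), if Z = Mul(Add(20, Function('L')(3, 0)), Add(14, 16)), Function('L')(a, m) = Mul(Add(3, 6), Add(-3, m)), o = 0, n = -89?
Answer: 205590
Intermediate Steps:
Function('L')(a, m) = Add(-27, Mul(9, m)) (Function('L')(a, m) = Mul(9, Add(-3, m)) = Add(-27, Mul(9, m)))
Z = -210 (Z = Mul(Add(20, Add(-27, Mul(9, 0))), Add(14, 16)) = Mul(Add(20, Add(-27, 0)), 30) = Mul(Add(20, -27), 30) = Mul(-7, 30) = -210)
Mul(Mul(Add(o, Mul(-1, -11)), Z), n) = Mul(Mul(Add(0, Mul(-1, -11)), -210), -89) = Mul(Mul(Add(0, 11), -210), -89) = Mul(Mul(11, -210), -89) = Mul(-2310, -89) = 205590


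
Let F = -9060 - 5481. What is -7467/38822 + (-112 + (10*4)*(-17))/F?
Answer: -25943541/188170234 ≈ -0.13787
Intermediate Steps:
F = -14541
-7467/38822 + (-112 + (10*4)*(-17))/F = -7467/38822 + (-112 + (10*4)*(-17))/(-14541) = -7467*1/38822 + (-112 + 40*(-17))*(-1/14541) = -7467/38822 + (-112 - 680)*(-1/14541) = -7467/38822 - 792*(-1/14541) = -7467/38822 + 264/4847 = -25943541/188170234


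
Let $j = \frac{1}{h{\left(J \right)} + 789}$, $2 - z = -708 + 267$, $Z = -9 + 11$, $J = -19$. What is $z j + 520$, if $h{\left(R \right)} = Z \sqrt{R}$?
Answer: $\frac{324099967}{622597} - \frac{886 i \sqrt{19}}{622597} \approx 520.56 - 0.006203 i$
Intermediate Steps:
$Z = 2$
$z = 443$ ($z = 2 - \left(-708 + 267\right) = 2 - -441 = 2 + 441 = 443$)
$h{\left(R \right)} = 2 \sqrt{R}$
$j = \frac{1}{789 + 2 i \sqrt{19}}$ ($j = \frac{1}{2 \sqrt{-19} + 789} = \frac{1}{2 i \sqrt{19} + 789} = \frac{1}{789 + 2 i \sqrt{19}} \approx 0.0012673 - 1.4 \cdot 10^{-5} i$)
$z j + 520 = 443 \left(\frac{789}{622597} - \frac{2 i \sqrt{19}}{622597}\right) + 520 = \left(\frac{349527}{622597} - \frac{886 i \sqrt{19}}{622597}\right) + 520 = \frac{324099967}{622597} - \frac{886 i \sqrt{19}}{622597}$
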